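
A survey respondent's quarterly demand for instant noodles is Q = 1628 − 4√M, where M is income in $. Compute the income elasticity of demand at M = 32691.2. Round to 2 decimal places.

-0.40

At M = 32691.2: Q = 904.772.
dQ/dM = -4/(2√M) = -0.0110615 at this income.
η = (dQ/dM)·(M/Q) = -0.0110615 × (32691.2/904.772) = -0.40.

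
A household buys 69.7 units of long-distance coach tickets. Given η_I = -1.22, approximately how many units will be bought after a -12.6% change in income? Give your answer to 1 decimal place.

%ΔQ ≈ η × %ΔI = -1.22 × (-12.6%) = 15.372%.
New Q ≈ 69.7 × (1 + 0.15372) = 80.4.

80.4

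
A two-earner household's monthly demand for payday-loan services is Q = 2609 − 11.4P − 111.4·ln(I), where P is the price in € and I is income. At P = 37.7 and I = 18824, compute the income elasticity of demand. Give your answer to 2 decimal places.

At P = 37.7, I = 18824: Q = 1082.722.
Holding P constant, ∂Q/∂I = -111.4/I = -0.00591798.
η_I = (∂Q/∂I)·(I/Q) = -0.00591798 × (18824/1082.722) = -0.10.

-0.10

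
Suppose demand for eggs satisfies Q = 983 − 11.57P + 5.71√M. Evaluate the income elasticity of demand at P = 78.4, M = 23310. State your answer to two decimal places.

0.46

At P = 78.4, M = 23310: Q = 947.693.
Holding P constant, ∂Q/∂M = 5.71/(2√M) = 0.0186997.
η_M = (∂Q/∂M)·(M/Q) = 0.0186997 × (23310/947.693) = 0.46.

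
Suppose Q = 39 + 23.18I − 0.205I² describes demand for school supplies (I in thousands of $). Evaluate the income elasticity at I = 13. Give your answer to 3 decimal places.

0.759

At I = 13: Q = 305.6950.
dQ/dI = 23.18 − 0.41I = 17.85000.
η = (dQ/dI)·(I/Q) = 17.85000 × (13/305.6950) = 0.759.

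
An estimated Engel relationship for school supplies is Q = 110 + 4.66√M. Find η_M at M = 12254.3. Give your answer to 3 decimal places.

0.412

At M = 12254.3: Q = 625.858.
dQ/dM = 4.66/(2√M) = 0.021048 at this income.
η = (dQ/dM)·(M/Q) = 0.021048 × (12254.3/625.858) = 0.412.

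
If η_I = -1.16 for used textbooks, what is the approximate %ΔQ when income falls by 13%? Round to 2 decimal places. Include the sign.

%ΔQ ≈ η × %ΔI = -1.16 × (-13%) = 15.08%.

15.08%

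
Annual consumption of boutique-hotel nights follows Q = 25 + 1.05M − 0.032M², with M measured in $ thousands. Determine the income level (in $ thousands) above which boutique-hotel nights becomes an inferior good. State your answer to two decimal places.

16.41

dQ/dM = 1.05 − 0.064M.
The good is inferior where dQ/dM < 0. Setting dQ/dM = 0 gives M = 1.05 / 0.064 = 16.41.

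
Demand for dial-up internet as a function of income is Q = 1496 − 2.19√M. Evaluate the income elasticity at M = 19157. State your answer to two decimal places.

At M = 19157: Q = 1192.885.
dQ/dM = -2.19/(2√M) = -0.00791135 at this income.
η = (dQ/dM)·(M/Q) = -0.00791135 × (19157/1192.885) = -0.13.

-0.13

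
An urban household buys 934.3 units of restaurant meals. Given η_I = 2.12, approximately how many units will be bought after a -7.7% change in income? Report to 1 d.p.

781.8

%ΔQ ≈ η × %ΔI = 2.12 × (-7.7%) = -16.324%.
New Q ≈ 934.3 × (1 − 0.16324) = 781.8.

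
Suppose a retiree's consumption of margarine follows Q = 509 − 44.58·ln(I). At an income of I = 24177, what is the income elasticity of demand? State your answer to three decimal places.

At I = 24177: Q = 59.047.
dQ/dI = -44.58/I = -0.0018439 at this income.
η = (dQ/dI)·(I/Q) = -0.0018439 × (24177/59.047) = -0.755.

-0.755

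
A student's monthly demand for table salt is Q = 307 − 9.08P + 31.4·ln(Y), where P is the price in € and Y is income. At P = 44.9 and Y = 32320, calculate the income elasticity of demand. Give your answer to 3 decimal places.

At P = 44.9, Y = 32320: Q = 225.348.
Holding P constant, ∂Q/∂Y = 31.4/Y = 0.000971535.
η_Y = (∂Q/∂Y)·(Y/Q) = 0.000971535 × (32320/225.348) = 0.139.

0.139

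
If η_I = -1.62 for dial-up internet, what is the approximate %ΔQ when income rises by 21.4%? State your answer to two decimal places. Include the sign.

%ΔQ ≈ η × %ΔI = -1.62 × 21.4% = -34.67%.

-34.67%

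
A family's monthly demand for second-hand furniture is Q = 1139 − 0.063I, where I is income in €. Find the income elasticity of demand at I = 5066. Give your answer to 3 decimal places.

At I = 5066: Q = 819.842.
dQ/dI = −0.063.
η = (dQ/dI)·(I/Q) = -0.063 × (5066/819.842) = -0.389.

-0.389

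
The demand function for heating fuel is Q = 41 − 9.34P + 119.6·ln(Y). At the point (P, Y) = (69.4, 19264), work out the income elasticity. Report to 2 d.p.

At P = 69.4, Y = 19264: Q = 572.777.
Holding P constant, ∂Q/∂Y = 119.6/Y = 0.00620847.
η_Y = (∂Q/∂Y)·(Y/Q) = 0.00620847 × (19264/572.777) = 0.21.

0.21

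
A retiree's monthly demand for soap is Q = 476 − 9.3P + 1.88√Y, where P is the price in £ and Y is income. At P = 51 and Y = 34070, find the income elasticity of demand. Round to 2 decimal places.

0.50

At P = 51, Y = 34070: Q = 348.712.
Holding P constant, ∂Q/∂Y = 1.88/(2√Y) = 0.00509263.
η_Y = (∂Q/∂Y)·(Y/Q) = 0.00509263 × (34070/348.712) = 0.50.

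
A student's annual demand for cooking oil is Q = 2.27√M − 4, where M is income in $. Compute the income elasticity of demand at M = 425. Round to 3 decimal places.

At M = 425: Q = 42.797.
dQ/dM = 2.27/(2√M) = 0.0550556 at this income.
η = (dQ/dM)·(M/Q) = 0.0550556 × (425/42.797) = 0.547.

0.547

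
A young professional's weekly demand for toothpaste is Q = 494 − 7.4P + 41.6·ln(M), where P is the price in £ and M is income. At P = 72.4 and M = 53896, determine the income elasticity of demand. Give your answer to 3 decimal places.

0.101

At P = 72.4, M = 53896: Q = 411.464.
Holding P constant, ∂Q/∂M = 41.6/M = 0.000771857.
η_M = (∂Q/∂M)·(M/Q) = 0.000771857 × (53896/411.464) = 0.101.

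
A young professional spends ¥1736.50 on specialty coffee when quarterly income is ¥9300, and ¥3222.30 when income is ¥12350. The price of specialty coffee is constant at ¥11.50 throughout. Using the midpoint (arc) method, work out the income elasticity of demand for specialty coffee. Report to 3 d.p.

2.127

With a constant price, Q₁ = 1736.50/11.50 = 151.000 and Q₂ = 3222.30/11.50 = 280.200 (equivalently, work directly with expenditure since P cancels).
Midpoint %ΔQ = (3222.30 − 1736.50)/2479.40 = 0.59926; midpoint %ΔI = (12350 − 9300)/10825 = 0.28176.
η = 0.59926 / 0.28176 = 2.127.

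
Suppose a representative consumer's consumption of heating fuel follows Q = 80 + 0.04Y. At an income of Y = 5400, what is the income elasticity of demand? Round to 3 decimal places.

0.730

At Y = 5400: Q = 296.000.
dQ/dY = 0.04.
η = (dQ/dY)·(Y/Q) = 0.04 × (5400/296.000) = 0.730.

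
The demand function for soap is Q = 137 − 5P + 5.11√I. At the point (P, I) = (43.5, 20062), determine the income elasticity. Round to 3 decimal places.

At P = 43.5, I = 20062: Q = 643.282.
Holding P constant, ∂Q/∂I = 5.11/(2√I) = 0.0180386.
η_I = (∂Q/∂I)·(I/Q) = 0.0180386 × (20062/643.282) = 0.563.

0.563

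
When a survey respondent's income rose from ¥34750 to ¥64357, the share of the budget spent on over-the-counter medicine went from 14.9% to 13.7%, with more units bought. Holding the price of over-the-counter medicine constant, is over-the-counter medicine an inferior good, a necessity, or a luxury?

Quantity rises but the budget share falls as income rises, so 0 < η < 1.

necessity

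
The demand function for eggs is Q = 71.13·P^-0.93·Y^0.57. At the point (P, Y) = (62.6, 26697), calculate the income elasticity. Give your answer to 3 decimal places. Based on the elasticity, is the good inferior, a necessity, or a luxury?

0.570 (necessity)

For a multiplicative demand Q = A·P^α·Y^β, the income elasticity is β everywhere.
Here β = 0.57, so η = 0.570.
Since 0 < η < 1, this is a necessity.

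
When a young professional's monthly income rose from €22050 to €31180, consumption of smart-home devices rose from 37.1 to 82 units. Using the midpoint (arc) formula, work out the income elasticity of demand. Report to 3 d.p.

2.198

ΔQ = 82 − 37.1 = 44.9; midpoint Q̄ = (37.1 + 82)/2 = 59.55.
ΔI = 31180 − 22050 = 9130; midpoint Ī = (22050 + 31180)/2 = 26615.
η = (ΔQ/Q̄) ÷ (ΔI/Ī) = (44.9/59.55) ÷ (9130/26615) = 2.198.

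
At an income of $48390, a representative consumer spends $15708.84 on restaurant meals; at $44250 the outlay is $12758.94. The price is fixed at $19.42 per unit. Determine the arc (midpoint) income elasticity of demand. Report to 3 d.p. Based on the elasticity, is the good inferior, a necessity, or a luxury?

With a constant price, Q₁ = 15708.84/19.42 = 808.900 and Q₂ = 12758.94/19.42 = 657.000 (equivalently, work directly with expenditure since P cancels).
Midpoint %ΔQ = (12758.94 − 15708.84)/14233.89 = -0.20724; midpoint %ΔI = (44250 − 48390)/46320 = -0.08938.
η = -0.20724 / -0.08938 = 2.319.
η > 1 ⇒ luxury.

2.319 (luxury)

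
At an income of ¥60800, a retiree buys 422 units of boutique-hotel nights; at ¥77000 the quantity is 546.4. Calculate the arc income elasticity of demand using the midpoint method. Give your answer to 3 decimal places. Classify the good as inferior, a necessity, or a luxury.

1.093 (luxury)

ΔQ = 546.4 − 422 = 124.4; midpoint Q̄ = (422 + 546.4)/2 = 484.2.
ΔI = 77000 − 60800 = 16200; midpoint Ī = (60800 + 77000)/2 = 68900.
η = (ΔQ/Q̄) ÷ (ΔI/Ī) = (124.4/484.2) ÷ (16200/68900) = 1.093.
η > 1 ⇒ luxury.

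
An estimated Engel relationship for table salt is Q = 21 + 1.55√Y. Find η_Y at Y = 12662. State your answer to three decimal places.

At Y = 12662: Q = 195.415.
dQ/dY = 1.55/(2√Y) = 0.00688732 at this income.
η = (dQ/dY)·(Y/Q) = 0.00688732 × (12662/195.415) = 0.446.

0.446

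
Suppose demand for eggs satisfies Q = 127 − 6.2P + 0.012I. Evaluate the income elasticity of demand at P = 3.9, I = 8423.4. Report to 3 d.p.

At P = 3.9, I = 8423.4: Q = 203.901.
Holding P constant, ∂Q/∂I = 0.012.
η_I = (∂Q/∂I)·(I/Q) = 0.012 × (8423.4/203.901) = 0.496.

0.496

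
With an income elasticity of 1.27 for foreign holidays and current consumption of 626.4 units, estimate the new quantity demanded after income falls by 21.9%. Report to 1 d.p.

%ΔQ ≈ η × %ΔI = 1.27 × (-21.9%) = -27.813%.
New Q ≈ 626.4 × (1 − 0.27813) = 452.2.

452.2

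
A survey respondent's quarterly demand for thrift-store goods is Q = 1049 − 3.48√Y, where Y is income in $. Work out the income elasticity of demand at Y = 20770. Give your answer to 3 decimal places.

-0.458

At Y = 20770: Q = 547.469.
dQ/dY = -3.48/(2√Y) = -0.0120734 at this income.
η = (dQ/dY)·(Y/Q) = -0.0120734 × (20770/547.469) = -0.458.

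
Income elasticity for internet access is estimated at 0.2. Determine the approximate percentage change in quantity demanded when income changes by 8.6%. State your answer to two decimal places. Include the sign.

%ΔQ ≈ η × %ΔI = 0.2 × 8.6% = 1.72%.

1.72%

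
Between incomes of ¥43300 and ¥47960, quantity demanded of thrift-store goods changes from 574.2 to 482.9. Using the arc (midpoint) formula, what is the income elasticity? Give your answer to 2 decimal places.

-1.69

ΔQ = 482.9 − 574.2 = -91.3; midpoint Q̄ = (574.2 + 482.9)/2 = 528.55.
ΔI = 47960 − 43300 = 4660; midpoint Ī = (43300 + 47960)/2 = 45630.
η = (ΔQ/Q̄) ÷ (ΔI/Ī) = (-91.3/528.55) ÷ (4660/45630) = -1.69.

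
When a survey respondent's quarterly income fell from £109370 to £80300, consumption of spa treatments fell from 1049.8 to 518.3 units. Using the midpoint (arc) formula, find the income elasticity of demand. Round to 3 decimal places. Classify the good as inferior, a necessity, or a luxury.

2.211 (luxury)

ΔQ = 518.3 − 1049.8 = -531.5; midpoint Q̄ = (1049.8 + 518.3)/2 = 784.05.
ΔI = 80300 − 109370 = -29070; midpoint Ī = (109370 + 80300)/2 = 94835.
η = (ΔQ/Q̄) ÷ (ΔI/Ī) = (-531.5/784.05) ÷ (-29070/94835) = 2.211.
η > 1 ⇒ luxury.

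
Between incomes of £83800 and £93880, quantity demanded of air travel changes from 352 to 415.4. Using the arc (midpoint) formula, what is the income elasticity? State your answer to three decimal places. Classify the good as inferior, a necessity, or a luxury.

1.456 (luxury)

ΔQ = 415.4 − 352 = 63.4; midpoint Q̄ = (352 + 415.4)/2 = 383.7.
ΔI = 93880 − 83800 = 10080; midpoint Ī = (83800 + 93880)/2 = 88840.
η = (ΔQ/Q̄) ÷ (ΔI/Ī) = (63.4/383.7) ÷ (10080/88840) = 1.456.
η > 1 ⇒ luxury.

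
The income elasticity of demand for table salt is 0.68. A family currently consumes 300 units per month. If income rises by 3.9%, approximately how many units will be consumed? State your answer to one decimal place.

308.0

%ΔQ ≈ η × %ΔI = 0.68 × 3.9% = 2.652%.
New Q ≈ 300 × (1 + 0.02652) = 308.0.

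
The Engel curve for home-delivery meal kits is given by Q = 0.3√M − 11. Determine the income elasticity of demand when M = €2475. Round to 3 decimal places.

At M = 2475: Q = 3.925.
dQ/dM = 0.3/(2√M) = 0.00301511 at this income.
η = (dQ/dM)·(M/Q) = 0.00301511 × (2475/3.925) = 1.901.

1.901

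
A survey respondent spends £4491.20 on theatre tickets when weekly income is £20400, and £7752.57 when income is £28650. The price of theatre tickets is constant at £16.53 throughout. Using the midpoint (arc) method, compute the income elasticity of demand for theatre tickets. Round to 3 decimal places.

1.584

With a constant price, Q₁ = 4491.20/16.53 = 271.700 and Q₂ = 7752.57/16.53 = 469.000 (equivalently, work directly with expenditure since P cancels).
Midpoint %ΔQ = (7752.57 − 4491.20)/6121.89 = 0.53274; midpoint %ΔI = (28650 − 20400)/24525 = 0.33639.
η = 0.53274 / 0.33639 = 1.584.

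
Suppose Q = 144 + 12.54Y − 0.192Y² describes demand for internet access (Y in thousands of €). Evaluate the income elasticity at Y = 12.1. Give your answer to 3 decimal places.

0.357

At Y = 12.1: Q = 267.6233.
dQ/dY = 12.54 − 0.384Y = 7.89360.
η = (dQ/dY)·(Y/Q) = 7.89360 × (12.1/267.6233) = 0.357.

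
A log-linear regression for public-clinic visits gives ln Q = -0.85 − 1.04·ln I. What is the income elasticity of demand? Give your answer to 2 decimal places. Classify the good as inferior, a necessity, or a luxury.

-1.04 (inferior good)

In a log-linear demand, the coefficient on ln I is the income elasticity.
So η = -1.04.
η < 0 ⇒ inferior good.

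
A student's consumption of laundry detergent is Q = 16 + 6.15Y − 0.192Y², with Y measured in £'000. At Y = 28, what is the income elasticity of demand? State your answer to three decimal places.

At Y = 28: Q = 37.6720.
dQ/dY = 6.15 − 0.384Y = -4.60200.
η = (dQ/dY)·(Y/Q) = -4.60200 × (28/37.6720) = -3.420.

-3.420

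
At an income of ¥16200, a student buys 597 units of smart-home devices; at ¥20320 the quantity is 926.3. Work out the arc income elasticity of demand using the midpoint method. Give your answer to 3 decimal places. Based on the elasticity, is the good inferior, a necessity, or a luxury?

ΔQ = 926.3 − 597 = 329.3; midpoint Q̄ = (597 + 926.3)/2 = 761.65.
ΔI = 20320 − 16200 = 4120; midpoint Ī = (16200 + 20320)/2 = 18260.
η = (ΔQ/Q̄) ÷ (ΔI/Ī) = (329.3/761.65) ÷ (4120/18260) = 1.916.
η > 1 ⇒ luxury.

1.916 (luxury)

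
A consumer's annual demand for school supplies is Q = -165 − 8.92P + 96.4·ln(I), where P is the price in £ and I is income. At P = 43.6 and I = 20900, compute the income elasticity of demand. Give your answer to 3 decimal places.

At P = 43.6, I = 20900: Q = 405.027.
Holding P constant, ∂Q/∂I = 96.4/I = 0.00461244.
η_I = (∂Q/∂I)·(I/Q) = 0.00461244 × (20900/405.027) = 0.238.

0.238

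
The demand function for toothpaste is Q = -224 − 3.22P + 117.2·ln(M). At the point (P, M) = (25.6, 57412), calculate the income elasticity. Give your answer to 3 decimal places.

0.120

At P = 25.6, M = 57412: Q = 977.847.
Holding P constant, ∂Q/∂M = 117.2/M = 0.00204139.
η_M = (∂Q/∂M)·(M/Q) = 0.00204139 × (57412/977.847) = 0.120.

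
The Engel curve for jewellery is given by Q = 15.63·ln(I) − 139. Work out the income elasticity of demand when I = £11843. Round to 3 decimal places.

At I = 11843: Q = 7.601.
dQ/dI = 15.63/I = 0.00131977 at this income.
η = (dQ/dI)·(I/Q) = 0.00131977 × (11843/7.601) = 2.056.

2.056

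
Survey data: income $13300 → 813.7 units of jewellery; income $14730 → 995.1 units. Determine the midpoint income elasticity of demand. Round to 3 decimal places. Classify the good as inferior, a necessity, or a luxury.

1.966 (luxury)

ΔQ = 995.1 − 813.7 = 181.4; midpoint Q̄ = (813.7 + 995.1)/2 = 904.4.
ΔI = 14730 − 13300 = 1430; midpoint Ī = (13300 + 14730)/2 = 14015.
η = (ΔQ/Q̄) ÷ (ΔI/Ī) = (181.4/904.4) ÷ (1430/14015) = 1.966.
η > 1 ⇒ luxury.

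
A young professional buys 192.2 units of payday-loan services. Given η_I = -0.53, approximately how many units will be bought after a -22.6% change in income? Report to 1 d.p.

215.2

%ΔQ ≈ η × %ΔI = -0.53 × (-22.6%) = 11.978%.
New Q ≈ 192.2 × (1 + 0.11978) = 215.2.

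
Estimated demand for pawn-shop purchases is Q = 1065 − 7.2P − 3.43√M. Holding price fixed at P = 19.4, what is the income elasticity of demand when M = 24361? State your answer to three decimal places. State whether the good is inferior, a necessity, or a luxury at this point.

At P = 19.4, M = 24361: Q = 389.965.
Holding P constant, ∂Q/∂M = -3.43/(2√M) = -0.0109879.
η_M = (∂Q/∂M)·(M/Q) = -0.0109879 × (24361/389.965) = -0.686.
Since η < 0, this is an inferior good.

-0.686 (inferior good)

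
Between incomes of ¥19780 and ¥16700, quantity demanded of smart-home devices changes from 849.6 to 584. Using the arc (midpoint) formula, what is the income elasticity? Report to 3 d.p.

2.194

ΔQ = 584 − 849.6 = -265.6; midpoint Q̄ = (849.6 + 584)/2 = 716.8.
ΔI = 16700 − 19780 = -3080; midpoint Ī = (19780 + 16700)/2 = 18240.
η = (ΔQ/Q̄) ÷ (ΔI/Ī) = (-265.6/716.8) ÷ (-3080/18240) = 2.194.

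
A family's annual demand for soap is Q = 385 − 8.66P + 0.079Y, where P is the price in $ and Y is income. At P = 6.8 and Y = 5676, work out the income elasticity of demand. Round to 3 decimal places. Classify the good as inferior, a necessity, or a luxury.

0.579 (necessity)

At P = 6.8, Y = 5676: Q = 774.516.
Holding P constant, ∂Q/∂Y = 0.079.
η_Y = (∂Q/∂Y)·(Y/Q) = 0.079 × (5676/774.516) = 0.579.
Since 0 < η < 1, this is a necessity.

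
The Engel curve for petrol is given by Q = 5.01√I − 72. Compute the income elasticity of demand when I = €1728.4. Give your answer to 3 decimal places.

0.764

At I = 1728.4: Q = 136.286.
dQ/dI = 5.01/(2√I) = 0.060254 at this income.
η = (dQ/dI)·(I/Q) = 0.060254 × (1728.4/136.286) = 0.764.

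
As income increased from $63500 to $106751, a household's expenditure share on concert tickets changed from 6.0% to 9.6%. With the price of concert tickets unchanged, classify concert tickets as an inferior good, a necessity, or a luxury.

luxury

The budget share rises as income rises, so η > 1.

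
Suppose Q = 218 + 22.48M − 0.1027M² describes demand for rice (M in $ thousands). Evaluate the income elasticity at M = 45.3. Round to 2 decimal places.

At M = 45.3: Q = 1025.5944.
dQ/dM = 22.48 − 0.2054M = 13.17538.
η = (dQ/dM)·(M/Q) = 13.17538 × (45.3/1025.5944) = 0.58.

0.58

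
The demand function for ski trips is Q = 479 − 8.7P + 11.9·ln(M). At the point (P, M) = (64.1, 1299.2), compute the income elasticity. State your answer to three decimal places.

At P = 64.1, M = 1299.2: Q = 6.647.
Holding P constant, ∂Q/∂M = 11.9/M = 0.00915948.
η_M = (∂Q/∂M)·(M/Q) = 0.00915948 × (1299.2/6.647) = 1.790.

1.790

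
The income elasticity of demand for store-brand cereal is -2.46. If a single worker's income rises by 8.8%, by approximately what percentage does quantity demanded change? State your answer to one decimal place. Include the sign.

%ΔQ ≈ η × %ΔI = -2.46 × 8.8% = -21.6%.

-21.6%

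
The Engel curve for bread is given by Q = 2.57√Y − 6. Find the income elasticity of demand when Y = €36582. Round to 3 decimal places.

At Y = 36582: Q = 485.549.
dQ/dY = 2.57/(2√Y) = 0.00671845 at this income.
η = (dQ/dY)·(Y/Q) = 0.00671845 × (36582/485.549) = 0.506.

0.506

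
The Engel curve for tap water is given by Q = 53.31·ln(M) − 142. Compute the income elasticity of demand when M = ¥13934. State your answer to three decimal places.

0.145

At M = 13934: Q = 366.689.
dQ/dM = 53.31/M = 0.00382589 at this income.
η = (dQ/dM)·(M/Q) = 0.00382589 × (13934/366.689) = 0.145.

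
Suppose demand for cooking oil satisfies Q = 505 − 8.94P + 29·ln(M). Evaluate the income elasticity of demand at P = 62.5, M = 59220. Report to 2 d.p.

At P = 62.5, M = 59220: Q = 264.931.
Holding P constant, ∂Q/∂M = 29/M = 0.000489699.
η_M = (∂Q/∂M)·(M/Q) = 0.000489699 × (59220/264.931) = 0.11.

0.11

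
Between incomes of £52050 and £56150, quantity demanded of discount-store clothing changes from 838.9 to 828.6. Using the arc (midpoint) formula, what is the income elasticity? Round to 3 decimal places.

-0.163

ΔQ = 828.6 − 838.9 = -10.3; midpoint Q̄ = (838.9 + 828.6)/2 = 833.75.
ΔI = 56150 − 52050 = 4100; midpoint Ī = (52050 + 56150)/2 = 54100.
η = (ΔQ/Q̄) ÷ (ΔI/Ī) = (-10.3/833.75) ÷ (4100/54100) = -0.163.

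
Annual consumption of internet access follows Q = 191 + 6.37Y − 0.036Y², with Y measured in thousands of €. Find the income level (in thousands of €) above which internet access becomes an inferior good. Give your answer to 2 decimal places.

dQ/dY = 6.37 − 0.072Y.
The good is inferior where dQ/dY < 0. Setting dQ/dY = 0 gives Y = 6.37 / 0.072 = 88.47.

88.47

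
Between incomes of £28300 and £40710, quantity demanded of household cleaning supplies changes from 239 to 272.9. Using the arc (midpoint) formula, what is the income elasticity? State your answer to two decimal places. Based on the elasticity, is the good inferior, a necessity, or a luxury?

ΔQ = 272.9 − 239 = 33.9; midpoint Q̄ = (239 + 272.9)/2 = 255.95.
ΔI = 40710 − 28300 = 12410; midpoint Ī = (28300 + 40710)/2 = 34505.
η = (ΔQ/Q̄) ÷ (ΔI/Ī) = (33.9/255.95) ÷ (12410/34505) = 0.37.
0 < η < 1 ⇒ necessity.

0.37 (necessity)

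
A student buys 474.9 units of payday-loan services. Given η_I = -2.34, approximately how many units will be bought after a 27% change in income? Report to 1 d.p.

174.9

%ΔQ ≈ η × %ΔI = -2.34 × 27% = -63.18%.
New Q ≈ 474.9 × (1 − 0.6318) = 174.9.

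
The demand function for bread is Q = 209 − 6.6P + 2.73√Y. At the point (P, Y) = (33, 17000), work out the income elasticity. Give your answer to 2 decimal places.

0.51

At P = 33, Y = 17000: Q = 347.148.
Holding P constant, ∂Q/∂Y = 2.73/(2√Y) = 0.0104691.
η_Y = (∂Q/∂Y)·(Y/Q) = 0.0104691 × (17000/347.148) = 0.51.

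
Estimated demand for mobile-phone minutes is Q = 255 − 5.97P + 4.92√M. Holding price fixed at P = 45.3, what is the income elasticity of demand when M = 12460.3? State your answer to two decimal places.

At P = 45.3, M = 12460.3: Q = 533.758.
Holding P constant, ∂Q/∂M = 4.92/(2√M) = 0.0220379.
η_M = (∂Q/∂M)·(M/Q) = 0.0220379 × (12460.3/533.758) = 0.51.

0.51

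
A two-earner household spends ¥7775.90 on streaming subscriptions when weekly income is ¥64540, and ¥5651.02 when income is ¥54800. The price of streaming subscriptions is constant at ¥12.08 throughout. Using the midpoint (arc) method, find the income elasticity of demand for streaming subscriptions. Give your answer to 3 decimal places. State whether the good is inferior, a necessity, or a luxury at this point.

1.939 (luxury)

With a constant price, Q₁ = 7775.90/12.08 = 643.700 and Q₂ = 5651.02/12.08 = 467.800 (equivalently, work directly with expenditure since P cancels).
Midpoint %ΔQ = (5651.02 − 7775.90)/6713.46 = -0.31651; midpoint %ΔI = (54800 − 64540)/59670 = -0.16323.
η = -0.31651 / -0.16323 = 1.939.
η > 1 ⇒ luxury.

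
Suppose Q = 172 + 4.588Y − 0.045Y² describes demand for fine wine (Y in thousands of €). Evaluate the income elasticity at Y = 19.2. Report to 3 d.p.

0.226

At Y = 19.2: Q = 243.5008.
dQ/dY = 4.588 − 0.09Y = 2.86000.
η = (dQ/dY)·(Y/Q) = 2.86000 × (19.2/243.5008) = 0.226.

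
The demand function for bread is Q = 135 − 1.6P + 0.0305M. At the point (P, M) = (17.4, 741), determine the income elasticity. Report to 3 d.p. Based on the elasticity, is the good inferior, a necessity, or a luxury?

At P = 17.4, M = 741: Q = 129.761.
Holding P constant, ∂Q/∂M = 0.0305.
η_M = (∂Q/∂M)·(M/Q) = 0.0305 × (741/129.761) = 0.174.
Since 0 < η < 1, this is a necessity.

0.174 (necessity)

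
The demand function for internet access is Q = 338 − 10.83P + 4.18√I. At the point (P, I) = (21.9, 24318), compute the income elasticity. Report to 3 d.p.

At P = 21.9, I = 24318: Q = 752.662.
Holding P constant, ∂Q/∂I = 4.18/(2√I) = 0.0134024.
η_I = (∂Q/∂I)·(I/Q) = 0.0134024 × (24318/752.662) = 0.433.

0.433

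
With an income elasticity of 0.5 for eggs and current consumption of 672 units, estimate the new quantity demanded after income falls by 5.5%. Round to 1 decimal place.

653.5

%ΔQ ≈ η × %ΔI = 0.5 × (-5.5%) = -2.75%.
New Q ≈ 672 × (1 − 0.0275) = 653.5.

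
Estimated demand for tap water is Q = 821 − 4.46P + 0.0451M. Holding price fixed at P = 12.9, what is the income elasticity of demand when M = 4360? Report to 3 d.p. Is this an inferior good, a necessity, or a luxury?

0.205 (necessity)

At P = 12.9, M = 4360: Q = 960.102.
Holding P constant, ∂Q/∂M = 0.0451.
η_M = (∂Q/∂M)·(M/Q) = 0.0451 × (4360/960.102) = 0.205.
Since 0 < η < 1, this is a necessity.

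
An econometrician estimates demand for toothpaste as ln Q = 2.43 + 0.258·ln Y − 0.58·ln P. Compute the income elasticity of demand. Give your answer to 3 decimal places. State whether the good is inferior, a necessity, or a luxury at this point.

In a log-linear demand, the coefficient on ln Y is the income elasticity.
So η = 0.258.
0 < η < 1 ⇒ necessity.

0.258 (necessity)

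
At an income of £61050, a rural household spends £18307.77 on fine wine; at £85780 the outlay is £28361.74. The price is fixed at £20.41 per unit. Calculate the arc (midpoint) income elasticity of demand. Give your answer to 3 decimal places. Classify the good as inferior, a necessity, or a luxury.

With a constant price, Q₁ = 18307.77/20.41 = 897.000 and Q₂ = 28361.74/20.41 = 1389.600 (equivalently, work directly with expenditure since P cancels).
Midpoint %ΔQ = (28361.74 − 18307.77)/23334.76 = 0.43086; midpoint %ΔI = (85780 − 61050)/73415 = 0.33685.
η = 0.43086 / 0.33685 = 1.279.
η > 1 ⇒ luxury.

1.279 (luxury)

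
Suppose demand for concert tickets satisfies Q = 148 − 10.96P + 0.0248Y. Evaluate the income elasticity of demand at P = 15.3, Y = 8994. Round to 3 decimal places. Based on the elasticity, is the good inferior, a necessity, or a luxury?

At P = 15.3, Y = 8994: Q = 203.363.
Holding P constant, ∂Q/∂Y = 0.0248.
η_Y = (∂Q/∂Y)·(Y/Q) = 0.0248 × (8994/203.363) = 1.097.
Since η > 1, this is a luxury.

1.097 (luxury)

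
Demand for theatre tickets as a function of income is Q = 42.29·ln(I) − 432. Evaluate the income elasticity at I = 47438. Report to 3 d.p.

1.812

At I = 47438: Q = 23.344.
dQ/dI = 42.29/I = 0.000891479 at this income.
η = (dQ/dI)·(I/Q) = 0.000891479 × (47438/23.344) = 1.812.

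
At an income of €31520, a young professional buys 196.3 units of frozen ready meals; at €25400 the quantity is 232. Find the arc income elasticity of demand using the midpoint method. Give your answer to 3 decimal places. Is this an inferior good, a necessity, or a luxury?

-0.775 (inferior good)

ΔQ = 232 − 196.3 = 35.7; midpoint Q̄ = (196.3 + 232)/2 = 214.15.
ΔI = 25400 − 31520 = -6120; midpoint Ī = (31520 + 25400)/2 = 28460.
η = (ΔQ/Q̄) ÷ (ΔI/Ī) = (35.7/214.15) ÷ (-6120/28460) = -0.775.
η < 0 ⇒ inferior good.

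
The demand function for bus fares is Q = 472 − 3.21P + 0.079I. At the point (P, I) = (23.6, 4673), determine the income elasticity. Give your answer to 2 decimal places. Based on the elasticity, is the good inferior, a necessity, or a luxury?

0.48 (necessity)

At P = 23.6, I = 4673: Q = 765.411.
Holding P constant, ∂Q/∂I = 0.079.
η_I = (∂Q/∂I)·(I/Q) = 0.079 × (4673/765.411) = 0.48.
Since 0 < η < 1, this is a necessity.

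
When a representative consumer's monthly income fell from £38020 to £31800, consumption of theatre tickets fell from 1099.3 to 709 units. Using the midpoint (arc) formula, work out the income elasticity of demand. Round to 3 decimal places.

2.423

ΔQ = 709 − 1099.3 = -390.3; midpoint Q̄ = (1099.3 + 709)/2 = 904.15.
ΔI = 31800 − 38020 = -6220; midpoint Ī = (38020 + 31800)/2 = 34910.
η = (ΔQ/Q̄) ÷ (ΔI/Ī) = (-390.3/904.15) ÷ (-6220/34910) = 2.423.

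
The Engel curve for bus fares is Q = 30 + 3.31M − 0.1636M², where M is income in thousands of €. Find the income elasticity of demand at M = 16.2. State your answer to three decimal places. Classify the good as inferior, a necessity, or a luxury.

-0.793 (inferior good)

At M = 16.2: Q = 40.6868.
dQ/dM = 3.31 − 0.3272M = -1.99064.
η = (dQ/dM)·(M/Q) = -1.99064 × (16.2/40.6868) = -0.793.
η < 0 ⇒ inferior good.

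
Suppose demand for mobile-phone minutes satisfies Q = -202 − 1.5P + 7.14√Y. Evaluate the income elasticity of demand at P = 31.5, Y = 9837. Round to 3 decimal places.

At P = 31.5, Y = 9837: Q = 458.907.
Holding P constant, ∂Q/∂Y = 7.14/(2√Y) = 0.0359946.
η_Y = (∂Q/∂Y)·(Y/Q) = 0.0359946 × (9837/458.907) = 0.772.

0.772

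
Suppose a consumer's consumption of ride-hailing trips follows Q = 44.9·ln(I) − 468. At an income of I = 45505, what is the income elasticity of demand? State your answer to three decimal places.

At I = 45505: Q = 13.578.
dQ/dI = 44.9/I = 0.000986705 at this income.
η = (dQ/dI)·(I/Q) = 0.000986705 × (45505/13.578) = 3.307.

3.307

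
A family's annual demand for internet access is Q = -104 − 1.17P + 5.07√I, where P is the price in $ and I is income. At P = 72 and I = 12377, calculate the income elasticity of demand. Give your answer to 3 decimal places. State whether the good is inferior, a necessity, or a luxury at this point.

At P = 72, I = 12377: Q = 375.807.
Holding P constant, ∂Q/∂I = 5.07/(2√I) = 0.0227861.
η_I = (∂Q/∂I)·(I/Q) = 0.0227861 × (12377/375.807) = 0.750.
Since 0 < η < 1, this is a necessity.

0.750 (necessity)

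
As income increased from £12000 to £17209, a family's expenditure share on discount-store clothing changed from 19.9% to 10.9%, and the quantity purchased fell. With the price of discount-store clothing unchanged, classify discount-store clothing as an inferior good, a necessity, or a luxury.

inferior good

Quantity demanded falls as income rises, so η < 0.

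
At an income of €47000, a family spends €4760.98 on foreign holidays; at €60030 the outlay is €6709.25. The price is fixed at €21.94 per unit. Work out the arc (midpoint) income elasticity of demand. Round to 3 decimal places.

1.395

With a constant price, Q₁ = 4760.98/21.94 = 217.000 and Q₂ = 6709.25/21.94 = 305.800 (equivalently, work directly with expenditure since P cancels).
Midpoint %ΔQ = (6709.25 − 4760.98)/5735.12 = 0.33971; midpoint %ΔI = (60030 − 47000)/53515 = 0.24348.
η = 0.33971 / 0.24348 = 1.395.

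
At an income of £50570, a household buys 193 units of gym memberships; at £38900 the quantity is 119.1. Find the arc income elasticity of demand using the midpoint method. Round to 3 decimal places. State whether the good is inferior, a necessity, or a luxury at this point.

1.815 (luxury)

ΔQ = 119.1 − 193 = -73.9; midpoint Q̄ = (193 + 119.1)/2 = 156.05.
ΔI = 38900 − 50570 = -11670; midpoint Ī = (50570 + 38900)/2 = 44735.
η = (ΔQ/Q̄) ÷ (ΔI/Ī) = (-73.9/156.05) ÷ (-11670/44735) = 1.815.
η > 1 ⇒ luxury.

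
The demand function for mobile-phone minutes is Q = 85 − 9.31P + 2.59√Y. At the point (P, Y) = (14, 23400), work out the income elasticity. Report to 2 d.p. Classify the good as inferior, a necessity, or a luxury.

0.56 (necessity)

At P = 14, Y = 23400: Q = 350.854.
Holding P constant, ∂Q/∂Y = 2.59/(2√Y) = 0.00846568.
η_Y = (∂Q/∂Y)·(Y/Q) = 0.00846568 × (23400/350.854) = 0.56.
Since 0 < η < 1, this is a necessity.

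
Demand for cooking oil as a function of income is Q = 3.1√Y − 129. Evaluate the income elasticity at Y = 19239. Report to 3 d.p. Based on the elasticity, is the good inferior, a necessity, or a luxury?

At Y = 19239: Q = 300.985.
dQ/dY = 3.1/(2√Y) = 0.0111748 at this income.
η = (dQ/dY)·(Y/Q) = 0.0111748 × (19239/300.985) = 0.714.
Since 0 < η < 1, the good is a necessity.

0.714 (necessity)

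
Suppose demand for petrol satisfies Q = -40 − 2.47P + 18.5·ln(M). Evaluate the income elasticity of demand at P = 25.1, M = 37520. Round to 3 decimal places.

0.199

At P = 25.1, M = 37520: Q = 92.857.
Holding P constant, ∂Q/∂M = 18.5/M = 0.00049307.
η_M = (∂Q/∂M)·(M/Q) = 0.00049307 × (37520/92.857) = 0.199.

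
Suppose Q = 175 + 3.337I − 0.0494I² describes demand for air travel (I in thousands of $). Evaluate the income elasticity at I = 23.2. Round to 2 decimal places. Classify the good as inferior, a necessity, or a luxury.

0.11 (necessity)

At I = 23.2: Q = 225.8293.
dQ/dI = 3.337 − 0.0988I = 1.04484.
η = (dQ/dI)·(I/Q) = 1.04484 × (23.2/225.8293) = 0.11.
0 < η < 1 ⇒ necessity.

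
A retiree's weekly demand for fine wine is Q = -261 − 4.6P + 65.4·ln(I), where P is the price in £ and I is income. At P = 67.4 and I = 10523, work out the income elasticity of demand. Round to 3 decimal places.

At P = 67.4, I = 10523: Q = 34.650.
Holding P constant, ∂Q/∂I = 65.4/I = 0.00621496.
η_I = (∂Q/∂I)·(I/Q) = 0.00621496 × (10523/34.650) = 1.887.

1.887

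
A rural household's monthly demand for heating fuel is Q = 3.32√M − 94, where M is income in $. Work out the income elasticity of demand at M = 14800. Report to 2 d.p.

At M = 14800: Q = 309.895.
dQ/dM = 3.32/(2√M) = 0.0136451 at this income.
η = (dQ/dM)·(M/Q) = 0.0136451 × (14800/309.895) = 0.65.

0.65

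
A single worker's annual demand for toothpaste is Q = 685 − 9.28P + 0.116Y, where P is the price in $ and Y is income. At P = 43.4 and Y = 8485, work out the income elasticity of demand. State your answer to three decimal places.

At P = 43.4, Y = 8485: Q = 1266.508.
Holding P constant, ∂Q/∂Y = 0.116.
η_Y = (∂Q/∂Y)·(Y/Q) = 0.116 × (8485/1266.508) = 0.777.

0.777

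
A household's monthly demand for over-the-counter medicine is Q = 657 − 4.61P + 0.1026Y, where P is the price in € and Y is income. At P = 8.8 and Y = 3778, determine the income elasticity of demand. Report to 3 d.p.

At P = 8.8, Y = 3778: Q = 1004.055.
Holding P constant, ∂Q/∂Y = 0.1026.
η_Y = (∂Q/∂Y)·(Y/Q) = 0.1026 × (3778/1004.055) = 0.386.

0.386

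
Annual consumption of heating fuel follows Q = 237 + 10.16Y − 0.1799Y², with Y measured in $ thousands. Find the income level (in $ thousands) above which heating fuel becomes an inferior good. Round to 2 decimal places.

28.24

dQ/dY = 10.16 − 0.3598Y.
The good is inferior where dQ/dY < 0. Setting dQ/dY = 0 gives Y = 10.16 / 0.3598 = 28.24.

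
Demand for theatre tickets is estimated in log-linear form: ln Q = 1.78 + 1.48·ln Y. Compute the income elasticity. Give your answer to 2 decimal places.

1.48

In a log-linear demand, the coefficient on ln Y is the income elasticity.
So η = 1.48.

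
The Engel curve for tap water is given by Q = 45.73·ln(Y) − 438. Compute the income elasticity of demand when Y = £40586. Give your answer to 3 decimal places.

At Y = 40586: Q = 47.249.
dQ/dY = 45.73/Y = 0.00112674 at this income.
η = (dQ/dY)·(Y/Q) = 0.00112674 × (40586/47.249) = 0.968.

0.968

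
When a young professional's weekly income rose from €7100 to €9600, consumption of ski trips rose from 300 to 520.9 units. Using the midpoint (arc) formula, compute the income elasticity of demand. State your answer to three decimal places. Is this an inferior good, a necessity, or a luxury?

1.798 (luxury)

ΔQ = 520.9 − 300 = 220.9; midpoint Q̄ = (300 + 520.9)/2 = 410.45.
ΔI = 9600 − 7100 = 2500; midpoint Ī = (7100 + 9600)/2 = 8350.
η = (ΔQ/Q̄) ÷ (ΔI/Ī) = (220.9/410.45) ÷ (2500/8350) = 1.798.
η > 1 ⇒ luxury.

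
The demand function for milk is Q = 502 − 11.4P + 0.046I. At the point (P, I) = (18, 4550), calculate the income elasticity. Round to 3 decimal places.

At P = 18, I = 4550: Q = 506.100.
Holding P constant, ∂Q/∂I = 0.046.
η_I = (∂Q/∂I)·(I/Q) = 0.046 × (4550/506.100) = 0.414.

0.414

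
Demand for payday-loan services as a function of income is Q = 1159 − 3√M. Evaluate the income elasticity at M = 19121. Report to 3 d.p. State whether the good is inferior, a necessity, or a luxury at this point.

-0.279 (inferior good)

At M = 19121: Q = 744.164.
dQ/dM = -3/(2√M) = -0.0108477 at this income.
η = (dQ/dM)·(M/Q) = -0.0108477 × (19121/744.164) = -0.279.
Since η < 0, the good is an inferior good.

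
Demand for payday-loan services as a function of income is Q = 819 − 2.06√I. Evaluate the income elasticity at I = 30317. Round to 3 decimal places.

-0.390

At I = 30317: Q = 460.317.
dQ/dI = -2.06/(2√I) = -0.00591554 at this income.
η = (dQ/dI)·(I/Q) = -0.00591554 × (30317/460.317) = -0.390.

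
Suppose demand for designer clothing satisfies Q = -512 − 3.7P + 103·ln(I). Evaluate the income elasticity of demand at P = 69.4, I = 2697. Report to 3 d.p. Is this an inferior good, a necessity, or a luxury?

At P = 69.4, I = 2697: Q = 44.909.
Holding P constant, ∂Q/∂I = 103/I = 0.0381906.
η_I = (∂Q/∂I)·(I/Q) = 0.0381906 × (2697/44.909) = 2.294.
Since η > 1, this is a luxury.

2.294 (luxury)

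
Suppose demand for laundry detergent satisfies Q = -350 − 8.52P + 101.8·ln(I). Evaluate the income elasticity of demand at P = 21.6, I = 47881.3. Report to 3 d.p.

0.181

At P = 21.6, I = 47881.3: Q = 563.014.
Holding P constant, ∂Q/∂I = 101.8/I = 0.00212609.
η_I = (∂Q/∂I)·(I/Q) = 0.00212609 × (47881.3/563.014) = 0.181.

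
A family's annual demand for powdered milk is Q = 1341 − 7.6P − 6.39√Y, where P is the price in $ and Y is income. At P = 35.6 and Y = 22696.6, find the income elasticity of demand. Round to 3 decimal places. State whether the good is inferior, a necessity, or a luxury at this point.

-4.467 (inferior good)

At P = 35.6, Y = 22696.6: Q = 107.762.
Holding P constant, ∂Q/∂Y = -6.39/(2√Y) = -0.0212075.
η_Y = (∂Q/∂Y)·(Y/Q) = -0.0212075 × (22696.6/107.762) = -4.467.
Since η < 0, this is an inferior good.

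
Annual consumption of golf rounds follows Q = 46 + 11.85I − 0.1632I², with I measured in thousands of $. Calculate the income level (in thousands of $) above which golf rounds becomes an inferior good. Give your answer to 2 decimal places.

dQ/dI = 11.85 − 0.3264I.
The good is inferior where dQ/dI < 0. Setting dQ/dI = 0 gives I = 11.85 / 0.3264 = 36.31.

36.31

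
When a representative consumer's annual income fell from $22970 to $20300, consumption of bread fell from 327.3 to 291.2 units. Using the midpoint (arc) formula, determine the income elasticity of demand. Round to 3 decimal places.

0.946

ΔQ = 291.2 − 327.3 = -36.1; midpoint Q̄ = (327.3 + 291.2)/2 = 309.25.
ΔI = 20300 − 22970 = -2670; midpoint Ī = (22970 + 20300)/2 = 21635.
η = (ΔQ/Q̄) ÷ (ΔI/Ī) = (-36.1/309.25) ÷ (-2670/21635) = 0.946.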